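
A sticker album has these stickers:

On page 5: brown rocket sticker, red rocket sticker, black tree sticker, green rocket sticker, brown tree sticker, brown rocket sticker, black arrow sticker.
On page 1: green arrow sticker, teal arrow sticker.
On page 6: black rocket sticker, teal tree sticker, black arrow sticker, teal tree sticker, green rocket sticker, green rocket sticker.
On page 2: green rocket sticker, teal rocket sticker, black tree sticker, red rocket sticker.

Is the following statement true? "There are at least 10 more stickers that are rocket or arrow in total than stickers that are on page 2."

True

|stickers that are rocket or arrow| = 14.
|stickers on page 2| = 4.
The claim requires 14 − 4 = 10 ≥ 10, which holds.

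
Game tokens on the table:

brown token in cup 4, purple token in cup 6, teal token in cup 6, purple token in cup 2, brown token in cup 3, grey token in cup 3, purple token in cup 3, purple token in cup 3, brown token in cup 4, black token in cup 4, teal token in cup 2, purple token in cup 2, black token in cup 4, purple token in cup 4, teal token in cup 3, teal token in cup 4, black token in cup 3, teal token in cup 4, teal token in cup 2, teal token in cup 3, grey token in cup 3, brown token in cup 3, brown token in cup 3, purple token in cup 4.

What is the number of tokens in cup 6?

2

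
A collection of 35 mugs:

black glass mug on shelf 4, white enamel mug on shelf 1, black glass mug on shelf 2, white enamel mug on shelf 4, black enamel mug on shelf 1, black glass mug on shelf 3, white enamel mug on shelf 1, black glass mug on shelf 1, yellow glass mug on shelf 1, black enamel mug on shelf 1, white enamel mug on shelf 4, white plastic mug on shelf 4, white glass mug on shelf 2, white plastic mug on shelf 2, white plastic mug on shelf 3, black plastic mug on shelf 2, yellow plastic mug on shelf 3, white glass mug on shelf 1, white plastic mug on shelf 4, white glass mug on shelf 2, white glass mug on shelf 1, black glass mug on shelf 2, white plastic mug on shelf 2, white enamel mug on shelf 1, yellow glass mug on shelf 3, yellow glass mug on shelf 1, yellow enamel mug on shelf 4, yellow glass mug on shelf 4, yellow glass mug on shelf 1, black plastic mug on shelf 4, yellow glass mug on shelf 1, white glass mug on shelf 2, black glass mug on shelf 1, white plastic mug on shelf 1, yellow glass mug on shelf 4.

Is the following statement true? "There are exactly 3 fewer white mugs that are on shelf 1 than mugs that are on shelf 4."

True

There are 6 white mugs on shelf 1.
There are 9 mugs on shelf 4.
The claim requires 9 − 6 (= 3) to equal 3, which holds.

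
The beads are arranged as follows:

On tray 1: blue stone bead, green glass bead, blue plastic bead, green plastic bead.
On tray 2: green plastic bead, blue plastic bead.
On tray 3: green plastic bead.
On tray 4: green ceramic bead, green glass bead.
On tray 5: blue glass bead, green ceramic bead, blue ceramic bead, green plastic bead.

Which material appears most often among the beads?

plastic

Counts by material: plastic 6, ceramic 3, glass 3, stone 1.
The maximum is 6, held uniquely by plastic.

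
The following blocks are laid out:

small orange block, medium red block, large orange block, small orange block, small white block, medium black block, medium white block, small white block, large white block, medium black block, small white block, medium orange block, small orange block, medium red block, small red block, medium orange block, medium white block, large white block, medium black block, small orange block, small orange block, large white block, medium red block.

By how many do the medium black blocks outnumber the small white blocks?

medium black blocks: 3.
small white blocks: 3.
3 − 3 = 0.

0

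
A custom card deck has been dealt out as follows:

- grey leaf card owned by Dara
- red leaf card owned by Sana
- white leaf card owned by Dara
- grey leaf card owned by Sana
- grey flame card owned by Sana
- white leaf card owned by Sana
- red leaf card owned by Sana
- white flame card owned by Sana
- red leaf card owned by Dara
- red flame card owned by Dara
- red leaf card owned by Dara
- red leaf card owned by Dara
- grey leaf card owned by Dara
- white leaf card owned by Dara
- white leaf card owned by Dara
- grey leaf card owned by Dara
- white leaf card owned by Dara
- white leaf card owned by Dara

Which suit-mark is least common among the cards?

Counts by suit-mark: leaf 15, flame 3.
The minimum is 3, held uniquely by flame.

flame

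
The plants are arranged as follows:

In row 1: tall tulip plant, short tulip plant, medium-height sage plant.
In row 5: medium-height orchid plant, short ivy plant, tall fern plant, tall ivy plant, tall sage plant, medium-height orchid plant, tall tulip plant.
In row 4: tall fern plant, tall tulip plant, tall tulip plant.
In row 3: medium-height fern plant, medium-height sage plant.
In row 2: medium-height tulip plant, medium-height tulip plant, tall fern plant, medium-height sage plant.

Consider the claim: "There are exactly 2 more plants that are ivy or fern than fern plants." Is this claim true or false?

True

There are 6 plants that are ivy or fern.
There are 4 fern plants.
The claim requires 6 − 4 (= 2) to equal 2, which holds.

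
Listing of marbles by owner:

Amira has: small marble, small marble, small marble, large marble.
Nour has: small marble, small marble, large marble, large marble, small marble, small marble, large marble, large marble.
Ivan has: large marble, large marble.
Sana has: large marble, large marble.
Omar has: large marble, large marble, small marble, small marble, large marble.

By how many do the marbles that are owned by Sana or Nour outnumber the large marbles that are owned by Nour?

6

marbles owned by Sana or Nour: 10.
large marbles owned by Nour: 4.
10 − 4 = 6.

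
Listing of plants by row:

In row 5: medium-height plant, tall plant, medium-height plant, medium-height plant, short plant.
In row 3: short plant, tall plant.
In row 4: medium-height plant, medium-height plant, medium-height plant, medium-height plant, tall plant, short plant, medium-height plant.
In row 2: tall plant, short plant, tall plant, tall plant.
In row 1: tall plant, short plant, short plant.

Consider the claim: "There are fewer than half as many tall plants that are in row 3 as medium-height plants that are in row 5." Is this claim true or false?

True

There is 1 tall plant in row 3.
There are 3 medium-height plants in row 5.
The claim requires 2 × 1 = 2 < 3, which holds.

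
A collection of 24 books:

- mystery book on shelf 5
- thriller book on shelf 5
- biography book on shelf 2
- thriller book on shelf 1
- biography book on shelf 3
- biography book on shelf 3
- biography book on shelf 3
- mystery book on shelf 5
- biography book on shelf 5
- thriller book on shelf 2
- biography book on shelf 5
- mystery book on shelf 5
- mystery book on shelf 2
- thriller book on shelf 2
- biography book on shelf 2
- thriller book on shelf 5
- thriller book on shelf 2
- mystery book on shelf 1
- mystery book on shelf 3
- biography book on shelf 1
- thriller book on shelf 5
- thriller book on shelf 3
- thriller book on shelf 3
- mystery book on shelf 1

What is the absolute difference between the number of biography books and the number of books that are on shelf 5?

biography books: 8. books on shelf 5: 8.
|8 − 8| = 8 − 8 = 0.

0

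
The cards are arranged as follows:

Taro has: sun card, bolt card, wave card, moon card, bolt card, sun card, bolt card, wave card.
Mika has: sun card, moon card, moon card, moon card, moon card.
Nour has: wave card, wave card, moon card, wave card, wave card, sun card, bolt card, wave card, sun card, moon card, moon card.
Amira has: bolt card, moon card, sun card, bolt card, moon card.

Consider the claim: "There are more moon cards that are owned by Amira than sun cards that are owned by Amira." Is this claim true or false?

True

|moon cards owned by Amira| = 2.
|sun cards owned by Amira| = 1.
The claim requires 2 > 1, which holds.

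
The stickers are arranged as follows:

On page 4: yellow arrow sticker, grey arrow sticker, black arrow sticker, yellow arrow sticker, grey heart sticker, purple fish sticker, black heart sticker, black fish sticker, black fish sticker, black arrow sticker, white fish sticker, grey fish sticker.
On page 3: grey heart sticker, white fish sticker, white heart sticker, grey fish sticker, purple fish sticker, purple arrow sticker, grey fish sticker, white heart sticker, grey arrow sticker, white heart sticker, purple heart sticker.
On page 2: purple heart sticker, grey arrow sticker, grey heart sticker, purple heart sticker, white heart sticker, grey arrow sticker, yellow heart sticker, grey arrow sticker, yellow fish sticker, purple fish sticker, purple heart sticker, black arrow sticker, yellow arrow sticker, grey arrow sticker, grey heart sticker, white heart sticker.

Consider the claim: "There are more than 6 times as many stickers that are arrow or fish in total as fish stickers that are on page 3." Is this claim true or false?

False

There are 24 stickers that are arrow or fish.
There are 4 fish stickers on page 3.
The claim requires 24 > 6 × 4 = 24, which does not hold.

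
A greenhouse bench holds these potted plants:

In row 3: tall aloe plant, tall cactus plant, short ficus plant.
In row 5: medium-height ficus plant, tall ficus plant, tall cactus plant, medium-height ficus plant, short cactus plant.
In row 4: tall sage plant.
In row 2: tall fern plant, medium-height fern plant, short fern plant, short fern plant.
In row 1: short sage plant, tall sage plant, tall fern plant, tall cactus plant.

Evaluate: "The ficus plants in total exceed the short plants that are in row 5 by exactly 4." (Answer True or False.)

There are 4 ficus plants.
There is 1 short plant in row 5.
The claim requires 4 − 1 (= 3) to equal 4, which does not hold.

False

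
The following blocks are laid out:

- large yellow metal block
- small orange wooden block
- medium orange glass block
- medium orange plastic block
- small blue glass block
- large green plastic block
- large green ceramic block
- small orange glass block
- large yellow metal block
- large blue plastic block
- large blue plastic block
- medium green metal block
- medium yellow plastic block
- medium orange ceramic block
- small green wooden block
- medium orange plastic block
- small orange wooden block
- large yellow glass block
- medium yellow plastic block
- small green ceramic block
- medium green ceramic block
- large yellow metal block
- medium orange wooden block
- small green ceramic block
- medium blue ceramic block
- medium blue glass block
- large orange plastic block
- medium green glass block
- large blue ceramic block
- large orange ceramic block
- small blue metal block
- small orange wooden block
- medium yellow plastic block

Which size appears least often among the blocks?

Counts by size: medium 13, large 11, small 9.
The minimum is 9, held uniquely by small.

small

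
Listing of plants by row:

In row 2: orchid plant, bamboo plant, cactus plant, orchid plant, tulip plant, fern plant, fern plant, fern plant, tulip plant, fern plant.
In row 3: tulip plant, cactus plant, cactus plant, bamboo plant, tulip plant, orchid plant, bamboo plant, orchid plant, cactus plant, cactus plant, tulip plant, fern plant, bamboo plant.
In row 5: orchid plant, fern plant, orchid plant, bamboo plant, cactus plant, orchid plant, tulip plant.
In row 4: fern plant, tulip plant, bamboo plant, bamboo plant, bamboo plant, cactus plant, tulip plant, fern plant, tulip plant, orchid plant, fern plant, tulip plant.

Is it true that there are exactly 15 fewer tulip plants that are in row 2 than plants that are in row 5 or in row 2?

There are 2 tulip plants in row 2.
There are 17 plants in row 5 or in row 2.
The claim requires 17 − 2 (= 15) to equal 15, which holds.

True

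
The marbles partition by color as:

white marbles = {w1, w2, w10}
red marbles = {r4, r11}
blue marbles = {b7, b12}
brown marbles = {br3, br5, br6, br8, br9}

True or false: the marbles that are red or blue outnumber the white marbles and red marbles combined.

False

There are 4 marbles that are red or blue.
white marbles: 3; red marbles: 2; combined: 3 + 2 = 5.
The claim requires 4 > 5, which does not hold.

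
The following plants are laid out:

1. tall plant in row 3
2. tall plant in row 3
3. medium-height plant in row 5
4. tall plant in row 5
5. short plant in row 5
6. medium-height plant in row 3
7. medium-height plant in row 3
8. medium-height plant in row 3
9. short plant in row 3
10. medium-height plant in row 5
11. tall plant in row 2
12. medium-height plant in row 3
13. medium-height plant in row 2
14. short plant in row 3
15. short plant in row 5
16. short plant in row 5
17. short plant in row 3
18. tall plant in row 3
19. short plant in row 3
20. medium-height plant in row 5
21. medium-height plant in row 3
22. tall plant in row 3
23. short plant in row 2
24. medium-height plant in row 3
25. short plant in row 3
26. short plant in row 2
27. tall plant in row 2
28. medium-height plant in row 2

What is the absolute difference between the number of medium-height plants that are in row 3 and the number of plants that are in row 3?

medium-height plants in row 3: 6. plants in row 3: 15.
|6 − 15| = 15 − 6 = 9.

9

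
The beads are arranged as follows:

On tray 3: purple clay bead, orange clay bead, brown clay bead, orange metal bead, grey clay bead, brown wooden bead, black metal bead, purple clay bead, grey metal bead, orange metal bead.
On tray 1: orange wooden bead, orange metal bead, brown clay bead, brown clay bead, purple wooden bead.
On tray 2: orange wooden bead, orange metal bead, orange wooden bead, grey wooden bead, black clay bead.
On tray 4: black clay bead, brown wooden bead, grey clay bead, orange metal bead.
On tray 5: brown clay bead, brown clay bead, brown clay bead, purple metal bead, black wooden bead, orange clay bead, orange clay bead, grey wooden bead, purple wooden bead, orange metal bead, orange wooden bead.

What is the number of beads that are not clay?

20

Total beads: 35; with the excluded value: 15; remaining 35 − 15 = 20.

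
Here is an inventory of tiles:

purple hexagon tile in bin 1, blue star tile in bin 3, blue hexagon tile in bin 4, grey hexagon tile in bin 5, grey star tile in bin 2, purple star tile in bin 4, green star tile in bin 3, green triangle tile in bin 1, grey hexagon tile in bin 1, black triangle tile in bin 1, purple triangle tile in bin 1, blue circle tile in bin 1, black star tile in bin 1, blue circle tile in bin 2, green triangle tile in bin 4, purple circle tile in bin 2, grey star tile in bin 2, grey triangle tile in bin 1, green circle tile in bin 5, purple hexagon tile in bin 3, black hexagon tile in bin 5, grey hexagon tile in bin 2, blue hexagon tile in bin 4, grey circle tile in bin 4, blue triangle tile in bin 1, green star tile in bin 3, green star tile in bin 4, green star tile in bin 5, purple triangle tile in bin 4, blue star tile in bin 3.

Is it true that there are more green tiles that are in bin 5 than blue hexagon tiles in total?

False

green tiles in bin 5: 2.
blue hexagon tiles: 2.
The claim requires 2 > 2, which does not hold.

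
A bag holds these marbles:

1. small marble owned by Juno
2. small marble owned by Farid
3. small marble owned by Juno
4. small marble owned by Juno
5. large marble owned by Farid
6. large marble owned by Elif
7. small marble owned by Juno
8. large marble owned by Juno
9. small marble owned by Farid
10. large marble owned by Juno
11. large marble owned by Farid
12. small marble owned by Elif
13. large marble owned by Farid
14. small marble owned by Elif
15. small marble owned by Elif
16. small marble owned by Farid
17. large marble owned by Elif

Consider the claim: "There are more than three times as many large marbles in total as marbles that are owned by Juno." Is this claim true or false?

False

There are 7 large marbles.
Count of marbles owned by Juno: 6.
The claim requires 7 > 3 × 6 = 18, which does not hold.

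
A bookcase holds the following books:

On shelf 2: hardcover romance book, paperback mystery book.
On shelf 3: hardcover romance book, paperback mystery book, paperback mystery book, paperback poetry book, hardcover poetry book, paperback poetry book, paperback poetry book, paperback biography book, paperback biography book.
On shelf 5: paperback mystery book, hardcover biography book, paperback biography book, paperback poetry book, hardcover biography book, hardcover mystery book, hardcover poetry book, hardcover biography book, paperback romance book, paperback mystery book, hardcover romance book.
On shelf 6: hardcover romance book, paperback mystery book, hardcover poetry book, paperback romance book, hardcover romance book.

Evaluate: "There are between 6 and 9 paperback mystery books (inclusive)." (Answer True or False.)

True

There are 6 paperback mystery books.
The claim requires 6 ≤ 6 ≤ 9, which holds.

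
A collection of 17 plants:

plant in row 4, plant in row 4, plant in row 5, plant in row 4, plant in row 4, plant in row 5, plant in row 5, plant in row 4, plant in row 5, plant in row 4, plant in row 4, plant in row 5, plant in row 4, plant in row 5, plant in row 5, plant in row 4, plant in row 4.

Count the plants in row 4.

10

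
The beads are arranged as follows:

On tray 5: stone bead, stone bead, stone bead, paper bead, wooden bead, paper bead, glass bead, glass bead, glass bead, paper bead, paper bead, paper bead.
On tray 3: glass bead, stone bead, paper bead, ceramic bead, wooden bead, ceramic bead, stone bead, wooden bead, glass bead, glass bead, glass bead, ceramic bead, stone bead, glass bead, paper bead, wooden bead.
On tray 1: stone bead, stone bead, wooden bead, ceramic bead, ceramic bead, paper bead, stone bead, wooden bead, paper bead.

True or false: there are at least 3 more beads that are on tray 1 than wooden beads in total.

|beads on tray 1| = 9.
|wooden beads| = 6.
The claim requires 9 − 6 = 3 ≥ 3, which holds.

True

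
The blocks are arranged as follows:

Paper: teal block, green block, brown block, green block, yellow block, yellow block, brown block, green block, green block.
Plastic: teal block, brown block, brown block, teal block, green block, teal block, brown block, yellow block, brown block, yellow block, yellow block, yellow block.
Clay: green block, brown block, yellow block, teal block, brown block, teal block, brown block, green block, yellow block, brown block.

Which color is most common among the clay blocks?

brown

Counts by color (restricted to clay blocks): brown 4, teal 2, yellow 2, green 2.
The maximum is 4, held uniquely by brown.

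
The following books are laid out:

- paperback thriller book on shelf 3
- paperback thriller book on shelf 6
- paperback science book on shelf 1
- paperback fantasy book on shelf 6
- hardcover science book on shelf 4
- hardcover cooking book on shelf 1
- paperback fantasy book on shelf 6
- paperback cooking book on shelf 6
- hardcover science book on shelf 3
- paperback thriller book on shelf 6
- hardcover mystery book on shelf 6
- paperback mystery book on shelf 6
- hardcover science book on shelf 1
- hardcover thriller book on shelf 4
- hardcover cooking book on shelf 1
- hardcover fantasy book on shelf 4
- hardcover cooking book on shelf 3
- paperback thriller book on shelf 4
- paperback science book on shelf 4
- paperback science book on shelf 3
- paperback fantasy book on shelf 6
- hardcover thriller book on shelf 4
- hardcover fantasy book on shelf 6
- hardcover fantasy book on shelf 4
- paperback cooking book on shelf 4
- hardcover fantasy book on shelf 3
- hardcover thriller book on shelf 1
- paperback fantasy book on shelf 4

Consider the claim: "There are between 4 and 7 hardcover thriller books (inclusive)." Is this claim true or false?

|hardcover thriller books| = 3.
The claim requires 4 ≤ 3 ≤ 7, which does not hold.

False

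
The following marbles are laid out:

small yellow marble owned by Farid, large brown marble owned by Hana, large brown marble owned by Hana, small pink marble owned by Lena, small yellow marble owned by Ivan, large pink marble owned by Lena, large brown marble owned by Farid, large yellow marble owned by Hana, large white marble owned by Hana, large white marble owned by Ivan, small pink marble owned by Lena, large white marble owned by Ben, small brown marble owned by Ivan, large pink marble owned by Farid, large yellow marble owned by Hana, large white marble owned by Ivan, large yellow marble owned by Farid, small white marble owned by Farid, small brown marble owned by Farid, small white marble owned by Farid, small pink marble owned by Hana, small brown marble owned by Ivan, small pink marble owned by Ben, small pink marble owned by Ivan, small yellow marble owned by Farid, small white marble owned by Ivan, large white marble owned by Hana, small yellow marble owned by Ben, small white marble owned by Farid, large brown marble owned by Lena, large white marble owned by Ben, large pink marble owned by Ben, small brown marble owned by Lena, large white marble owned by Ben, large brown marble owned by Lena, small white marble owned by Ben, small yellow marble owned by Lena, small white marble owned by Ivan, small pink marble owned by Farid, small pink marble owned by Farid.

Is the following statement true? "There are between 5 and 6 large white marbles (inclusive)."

False

|large white marbles| = 7.
The claim requires 5 ≤ 7 ≤ 6, which does not hold.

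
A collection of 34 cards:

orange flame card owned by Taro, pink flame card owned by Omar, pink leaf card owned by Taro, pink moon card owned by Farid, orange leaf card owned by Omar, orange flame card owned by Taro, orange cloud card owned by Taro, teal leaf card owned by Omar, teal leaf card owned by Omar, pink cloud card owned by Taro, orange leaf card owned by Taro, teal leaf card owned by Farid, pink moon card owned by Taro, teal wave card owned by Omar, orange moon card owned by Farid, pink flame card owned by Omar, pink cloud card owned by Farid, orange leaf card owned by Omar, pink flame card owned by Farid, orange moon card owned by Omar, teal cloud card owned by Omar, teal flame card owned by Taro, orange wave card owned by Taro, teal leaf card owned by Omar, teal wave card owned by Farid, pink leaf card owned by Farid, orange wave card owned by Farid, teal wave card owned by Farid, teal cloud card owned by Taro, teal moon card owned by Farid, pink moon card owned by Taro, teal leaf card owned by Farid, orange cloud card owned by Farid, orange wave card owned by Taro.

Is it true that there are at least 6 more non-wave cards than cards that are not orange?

There are 28 non-wave cards.
There are 22 cards that are not orange.
The claim requires 28 − 22 = 6 ≥ 6, which holds.

True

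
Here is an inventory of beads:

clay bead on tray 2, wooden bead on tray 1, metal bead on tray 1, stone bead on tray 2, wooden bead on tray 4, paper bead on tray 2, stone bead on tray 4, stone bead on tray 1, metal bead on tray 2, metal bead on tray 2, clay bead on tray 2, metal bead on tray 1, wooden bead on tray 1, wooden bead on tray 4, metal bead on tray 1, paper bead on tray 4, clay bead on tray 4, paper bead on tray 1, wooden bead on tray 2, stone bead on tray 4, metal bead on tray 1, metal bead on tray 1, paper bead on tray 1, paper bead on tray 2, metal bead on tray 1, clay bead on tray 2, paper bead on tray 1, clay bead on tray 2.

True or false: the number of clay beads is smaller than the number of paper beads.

|clay beads| = 5.
|paper beads| = 6.
The claim requires 5 < 6, which holds.

True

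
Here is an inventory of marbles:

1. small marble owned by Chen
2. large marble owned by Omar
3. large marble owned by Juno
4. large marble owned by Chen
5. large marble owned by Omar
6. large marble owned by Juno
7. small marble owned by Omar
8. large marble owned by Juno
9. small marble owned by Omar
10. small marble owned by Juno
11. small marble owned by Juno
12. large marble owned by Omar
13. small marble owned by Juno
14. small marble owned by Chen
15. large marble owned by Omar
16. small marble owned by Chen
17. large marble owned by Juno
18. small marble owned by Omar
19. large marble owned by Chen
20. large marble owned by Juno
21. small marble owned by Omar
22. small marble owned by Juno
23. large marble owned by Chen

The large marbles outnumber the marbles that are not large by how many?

large marbles: 12.
marbles that are not large: 11.
12 − 11 = 1.

1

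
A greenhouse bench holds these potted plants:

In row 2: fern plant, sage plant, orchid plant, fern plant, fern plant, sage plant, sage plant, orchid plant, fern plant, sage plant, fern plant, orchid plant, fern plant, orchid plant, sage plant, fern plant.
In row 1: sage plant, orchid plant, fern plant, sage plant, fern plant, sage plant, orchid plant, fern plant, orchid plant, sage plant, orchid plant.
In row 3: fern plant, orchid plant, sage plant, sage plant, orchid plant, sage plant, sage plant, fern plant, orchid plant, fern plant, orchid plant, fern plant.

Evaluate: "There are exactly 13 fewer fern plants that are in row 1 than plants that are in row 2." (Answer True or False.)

fern plants in row 1: 3.
plants in row 2: 16.
The claim requires 16 − 3 (= 13) to equal 13, which holds.

True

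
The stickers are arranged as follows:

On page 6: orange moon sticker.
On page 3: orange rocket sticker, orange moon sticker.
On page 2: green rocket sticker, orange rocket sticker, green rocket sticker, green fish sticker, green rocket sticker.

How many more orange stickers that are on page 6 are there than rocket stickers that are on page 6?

1

orange stickers on page 6: 1.
rocket stickers on page 6: 0.
1 − 0 = 1.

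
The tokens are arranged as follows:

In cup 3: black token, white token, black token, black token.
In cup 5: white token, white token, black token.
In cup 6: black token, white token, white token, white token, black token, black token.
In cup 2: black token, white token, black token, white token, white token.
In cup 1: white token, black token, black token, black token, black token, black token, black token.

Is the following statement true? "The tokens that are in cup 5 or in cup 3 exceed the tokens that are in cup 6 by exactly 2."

|tokens in cup 5 or in cup 3| = 7.
|tokens in cup 6| = 6.
The claim requires 7 − 6 (= 1) to equal 2, which does not hold.

False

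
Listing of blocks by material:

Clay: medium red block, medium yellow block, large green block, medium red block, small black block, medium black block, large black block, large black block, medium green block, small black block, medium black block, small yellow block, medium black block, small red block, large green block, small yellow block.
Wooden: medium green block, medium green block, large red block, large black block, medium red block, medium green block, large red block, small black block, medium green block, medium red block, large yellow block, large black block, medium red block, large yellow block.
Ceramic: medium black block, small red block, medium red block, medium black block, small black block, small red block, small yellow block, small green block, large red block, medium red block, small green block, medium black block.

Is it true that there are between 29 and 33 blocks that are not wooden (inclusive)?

False

|blocks that are not wooden| = 28.
The claim requires 29 ≤ 28 ≤ 33, which does not hold.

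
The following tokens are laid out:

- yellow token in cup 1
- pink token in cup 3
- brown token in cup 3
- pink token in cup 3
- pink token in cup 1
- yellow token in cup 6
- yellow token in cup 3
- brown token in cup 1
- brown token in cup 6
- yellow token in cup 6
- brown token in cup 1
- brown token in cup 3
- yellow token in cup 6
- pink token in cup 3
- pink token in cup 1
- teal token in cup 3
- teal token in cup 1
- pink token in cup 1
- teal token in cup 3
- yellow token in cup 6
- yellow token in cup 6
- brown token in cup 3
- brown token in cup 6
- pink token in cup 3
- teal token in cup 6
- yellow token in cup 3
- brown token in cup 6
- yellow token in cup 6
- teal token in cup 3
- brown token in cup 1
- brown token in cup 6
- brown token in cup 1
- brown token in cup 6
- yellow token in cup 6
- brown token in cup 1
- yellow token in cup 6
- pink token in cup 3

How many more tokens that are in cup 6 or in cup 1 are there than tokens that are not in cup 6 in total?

1

tokens in cup 6 or in cup 1: 24.
tokens that are not in cup 6: 23.
24 − 23 = 1.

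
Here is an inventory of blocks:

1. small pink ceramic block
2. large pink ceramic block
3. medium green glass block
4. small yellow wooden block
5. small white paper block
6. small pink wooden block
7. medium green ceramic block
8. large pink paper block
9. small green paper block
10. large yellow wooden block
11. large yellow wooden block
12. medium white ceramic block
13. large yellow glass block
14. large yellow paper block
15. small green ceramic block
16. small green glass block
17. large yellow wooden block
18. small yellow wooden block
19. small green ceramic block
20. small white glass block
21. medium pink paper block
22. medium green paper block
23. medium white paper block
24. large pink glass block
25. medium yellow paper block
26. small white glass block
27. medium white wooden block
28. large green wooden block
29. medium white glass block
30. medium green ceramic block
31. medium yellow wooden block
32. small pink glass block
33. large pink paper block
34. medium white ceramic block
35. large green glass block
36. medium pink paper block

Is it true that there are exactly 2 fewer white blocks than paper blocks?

True

white blocks: 8.
paper blocks: 10.
The claim requires 10 − 8 (= 2) to equal 2, which holds.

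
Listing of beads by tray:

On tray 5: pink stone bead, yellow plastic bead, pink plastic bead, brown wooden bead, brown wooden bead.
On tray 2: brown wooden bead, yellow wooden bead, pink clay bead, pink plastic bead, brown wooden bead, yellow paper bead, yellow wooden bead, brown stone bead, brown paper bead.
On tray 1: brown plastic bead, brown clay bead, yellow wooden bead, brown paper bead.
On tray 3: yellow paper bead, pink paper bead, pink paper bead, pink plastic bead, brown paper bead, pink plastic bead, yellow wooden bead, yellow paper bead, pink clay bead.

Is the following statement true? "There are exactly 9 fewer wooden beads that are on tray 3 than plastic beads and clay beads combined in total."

|wooden beads on tray 3| = 1.
plastic beads: 6; clay beads: 3; combined: 6 + 3 = 9.
The claim requires 9 − 1 (= 8) to equal 9, which does not hold.

False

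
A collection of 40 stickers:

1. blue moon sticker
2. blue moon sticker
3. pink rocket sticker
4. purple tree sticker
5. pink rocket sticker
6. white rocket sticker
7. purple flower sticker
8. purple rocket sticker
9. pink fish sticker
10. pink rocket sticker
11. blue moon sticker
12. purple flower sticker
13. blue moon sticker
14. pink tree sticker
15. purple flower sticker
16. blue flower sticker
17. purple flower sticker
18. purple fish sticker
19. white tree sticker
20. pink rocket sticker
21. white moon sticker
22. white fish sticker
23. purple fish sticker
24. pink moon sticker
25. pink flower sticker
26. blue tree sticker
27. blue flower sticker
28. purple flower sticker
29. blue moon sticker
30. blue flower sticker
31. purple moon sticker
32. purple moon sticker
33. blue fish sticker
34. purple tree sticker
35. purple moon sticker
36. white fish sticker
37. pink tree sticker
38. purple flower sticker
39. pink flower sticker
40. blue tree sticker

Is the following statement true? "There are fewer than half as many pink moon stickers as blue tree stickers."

False

There is 1 pink moon sticker.
There are 2 blue tree stickers.
The claim requires 2 × 1 = 2 < 2, which does not hold.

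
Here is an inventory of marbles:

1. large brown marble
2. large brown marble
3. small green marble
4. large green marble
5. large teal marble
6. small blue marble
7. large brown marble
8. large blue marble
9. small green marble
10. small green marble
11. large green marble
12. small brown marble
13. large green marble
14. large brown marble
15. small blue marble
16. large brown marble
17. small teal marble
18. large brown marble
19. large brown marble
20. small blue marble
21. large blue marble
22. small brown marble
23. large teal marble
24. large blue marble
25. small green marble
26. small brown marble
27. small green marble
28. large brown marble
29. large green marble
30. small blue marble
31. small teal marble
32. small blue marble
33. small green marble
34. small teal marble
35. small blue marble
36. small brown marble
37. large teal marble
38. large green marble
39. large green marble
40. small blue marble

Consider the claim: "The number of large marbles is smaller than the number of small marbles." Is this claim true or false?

|large marbles| = 20.
|small marbles| = 20.
The claim requires 20 < 20, which does not hold.

False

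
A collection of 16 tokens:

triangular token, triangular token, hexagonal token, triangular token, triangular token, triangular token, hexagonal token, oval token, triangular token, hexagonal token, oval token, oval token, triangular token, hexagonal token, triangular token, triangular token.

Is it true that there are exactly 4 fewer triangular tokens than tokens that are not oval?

True

There are 9 triangular tokens.
There are 13 tokens that are not oval.
The claim requires 13 − 9 (= 4) to equal 4, which holds.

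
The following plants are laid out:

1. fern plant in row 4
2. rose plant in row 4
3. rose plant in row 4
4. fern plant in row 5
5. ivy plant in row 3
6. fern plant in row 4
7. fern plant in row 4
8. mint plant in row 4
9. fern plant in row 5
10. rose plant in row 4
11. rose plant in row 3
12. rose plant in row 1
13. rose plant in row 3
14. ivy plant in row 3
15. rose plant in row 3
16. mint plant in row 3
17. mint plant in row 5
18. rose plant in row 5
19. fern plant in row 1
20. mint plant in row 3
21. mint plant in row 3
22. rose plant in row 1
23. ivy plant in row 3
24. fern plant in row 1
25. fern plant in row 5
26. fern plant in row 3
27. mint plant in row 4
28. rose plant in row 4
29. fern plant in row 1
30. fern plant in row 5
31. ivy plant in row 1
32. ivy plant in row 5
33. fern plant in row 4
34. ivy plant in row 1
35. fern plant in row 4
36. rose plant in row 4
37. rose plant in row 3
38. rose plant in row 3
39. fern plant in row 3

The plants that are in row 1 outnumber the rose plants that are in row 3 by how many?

plants in row 1: 7.
rose plants in row 3: 5.
7 − 5 = 2.

2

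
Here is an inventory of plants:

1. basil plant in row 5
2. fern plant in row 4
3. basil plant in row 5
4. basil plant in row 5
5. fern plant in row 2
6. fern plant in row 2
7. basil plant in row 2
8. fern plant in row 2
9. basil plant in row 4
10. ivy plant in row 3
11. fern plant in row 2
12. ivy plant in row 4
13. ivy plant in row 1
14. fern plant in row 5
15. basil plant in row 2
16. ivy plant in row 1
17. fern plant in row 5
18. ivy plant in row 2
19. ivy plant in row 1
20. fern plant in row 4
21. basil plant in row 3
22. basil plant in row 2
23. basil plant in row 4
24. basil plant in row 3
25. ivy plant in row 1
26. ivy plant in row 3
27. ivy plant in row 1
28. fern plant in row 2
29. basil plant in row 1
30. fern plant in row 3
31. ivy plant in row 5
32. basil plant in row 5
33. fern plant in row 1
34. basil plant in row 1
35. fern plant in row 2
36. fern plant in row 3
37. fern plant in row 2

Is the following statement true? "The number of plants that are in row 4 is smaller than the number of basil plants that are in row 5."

False

|plants in row 4| = 5.
|basil plants in row 5| = 4.
The claim requires 5 < 4, which does not hold.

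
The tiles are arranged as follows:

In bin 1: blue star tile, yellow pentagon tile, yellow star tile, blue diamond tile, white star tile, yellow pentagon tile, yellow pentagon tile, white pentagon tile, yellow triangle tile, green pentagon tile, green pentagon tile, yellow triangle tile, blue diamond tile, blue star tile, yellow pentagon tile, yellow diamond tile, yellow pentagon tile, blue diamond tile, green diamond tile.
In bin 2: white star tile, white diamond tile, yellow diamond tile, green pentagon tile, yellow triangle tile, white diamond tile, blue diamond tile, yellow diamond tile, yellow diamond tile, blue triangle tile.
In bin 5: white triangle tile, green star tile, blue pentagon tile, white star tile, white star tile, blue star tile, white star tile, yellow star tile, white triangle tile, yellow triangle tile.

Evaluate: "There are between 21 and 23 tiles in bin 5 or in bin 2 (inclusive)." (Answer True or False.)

False

|tiles in bin 5 or in bin 2| = 20.
The claim requires 21 ≤ 20 ≤ 23, which does not hold.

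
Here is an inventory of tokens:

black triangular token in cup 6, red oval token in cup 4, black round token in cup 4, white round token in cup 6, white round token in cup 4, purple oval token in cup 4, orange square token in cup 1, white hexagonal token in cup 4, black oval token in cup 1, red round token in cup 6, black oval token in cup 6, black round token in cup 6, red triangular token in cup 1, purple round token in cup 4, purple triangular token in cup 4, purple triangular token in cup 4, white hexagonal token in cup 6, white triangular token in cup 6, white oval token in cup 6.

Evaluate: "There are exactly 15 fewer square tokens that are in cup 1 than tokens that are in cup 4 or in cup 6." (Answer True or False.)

True

|square tokens in cup 1| = 1.
|tokens in cup 4 or in cup 6| = 16.
The claim requires 16 − 1 (= 15) to equal 15, which holds.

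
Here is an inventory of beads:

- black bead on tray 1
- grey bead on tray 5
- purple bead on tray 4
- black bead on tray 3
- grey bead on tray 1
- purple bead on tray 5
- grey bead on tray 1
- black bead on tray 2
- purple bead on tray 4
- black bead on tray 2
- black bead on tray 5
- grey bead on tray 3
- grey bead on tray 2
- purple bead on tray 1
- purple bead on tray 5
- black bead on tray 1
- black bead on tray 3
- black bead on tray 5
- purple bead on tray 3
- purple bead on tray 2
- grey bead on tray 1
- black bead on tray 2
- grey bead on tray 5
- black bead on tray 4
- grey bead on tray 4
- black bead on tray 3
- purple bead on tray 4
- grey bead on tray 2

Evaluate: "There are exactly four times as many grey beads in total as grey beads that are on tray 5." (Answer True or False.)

False

grey beads: 9.
grey beads on tray 5: 2.
The claim requires 9 = 4 × 2 = 8, which does not hold.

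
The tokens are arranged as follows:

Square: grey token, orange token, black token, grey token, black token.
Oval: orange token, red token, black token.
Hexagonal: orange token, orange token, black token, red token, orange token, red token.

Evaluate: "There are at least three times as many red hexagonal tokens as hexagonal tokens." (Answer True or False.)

There are 2 red hexagonal tokens.
There are 6 hexagonal tokens.
The claim requires 2 ≥ 3 × 6 = 18, which does not hold.

False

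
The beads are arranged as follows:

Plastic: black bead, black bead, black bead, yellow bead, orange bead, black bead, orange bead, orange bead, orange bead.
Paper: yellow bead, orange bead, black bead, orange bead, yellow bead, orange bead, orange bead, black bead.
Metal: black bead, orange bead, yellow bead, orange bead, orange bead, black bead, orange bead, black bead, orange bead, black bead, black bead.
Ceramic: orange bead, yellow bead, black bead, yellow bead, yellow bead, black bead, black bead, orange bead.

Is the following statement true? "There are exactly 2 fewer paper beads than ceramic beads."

|paper beads| = 8.
|ceramic beads| = 8.
The claim requires 8 − 8 (= 0) to equal 2, which does not hold.

False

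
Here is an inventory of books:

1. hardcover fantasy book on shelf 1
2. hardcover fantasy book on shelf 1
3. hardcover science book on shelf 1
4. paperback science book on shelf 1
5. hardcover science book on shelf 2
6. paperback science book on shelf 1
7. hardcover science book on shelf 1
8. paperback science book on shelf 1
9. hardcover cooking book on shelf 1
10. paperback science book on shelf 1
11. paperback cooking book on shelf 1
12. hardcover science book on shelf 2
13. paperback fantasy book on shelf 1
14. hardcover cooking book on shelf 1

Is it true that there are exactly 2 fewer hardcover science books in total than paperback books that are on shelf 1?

True

|hardcover science books| = 4.
|paperback books on shelf 1| = 6.
The claim requires 6 − 4 (= 2) to equal 2, which holds.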